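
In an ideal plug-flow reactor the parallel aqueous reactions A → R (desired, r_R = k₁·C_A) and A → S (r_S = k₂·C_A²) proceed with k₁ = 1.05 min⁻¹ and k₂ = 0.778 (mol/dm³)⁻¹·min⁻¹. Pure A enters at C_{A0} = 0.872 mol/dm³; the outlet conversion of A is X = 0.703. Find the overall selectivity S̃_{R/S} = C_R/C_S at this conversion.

C_A = C_{A0}(1−X) = 0.2590 mol/dm³.
Along a PFR/batch, dC_R/dC_A = −r_R/(r_R+r_S) = −k₁/(k₁+k₂·C_A).
Integrating from C_{A0} to C_A: C_R = (1.05/0.778)·ln[(1.05+0.778·0.872)/(1.05+0.778·0.259)] = 1.350·ln(1.728/1.251) = 0.4358 mol/dm³.
C_S = (C_{A0}−C_A)−C_R = 0.1773 mol/dm³; S̃_{R/S} = 0.4358/0.1773 = 2.46.

2.46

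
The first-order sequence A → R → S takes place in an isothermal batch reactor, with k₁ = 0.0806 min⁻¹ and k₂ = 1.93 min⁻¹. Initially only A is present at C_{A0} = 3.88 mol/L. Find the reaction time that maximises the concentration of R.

Setting dC_R/dt = 0 gives t_opt = ln(k₂/k₁)/(k₂−k₁).
= ln(1.93/0.0806)/(1.93−0.0806) = ln(23.95)/1.849 = 3.176/1.849 = 1.72 min.

1.72 min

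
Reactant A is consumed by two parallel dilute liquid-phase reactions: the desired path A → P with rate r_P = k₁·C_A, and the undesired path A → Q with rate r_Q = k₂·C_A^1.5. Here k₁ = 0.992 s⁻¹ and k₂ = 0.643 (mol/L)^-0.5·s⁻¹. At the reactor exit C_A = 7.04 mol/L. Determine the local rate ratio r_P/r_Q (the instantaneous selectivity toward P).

S_{P/Q} = r_P/r_Q = (k₁·C_A)/(k₂·C_A^1.5) = (k₁/k₂)·C_A^-0.5.
= (0.992×7.040) / (0.643×7.040^1.5) = 6.984/12.01 = 0.581.

0.581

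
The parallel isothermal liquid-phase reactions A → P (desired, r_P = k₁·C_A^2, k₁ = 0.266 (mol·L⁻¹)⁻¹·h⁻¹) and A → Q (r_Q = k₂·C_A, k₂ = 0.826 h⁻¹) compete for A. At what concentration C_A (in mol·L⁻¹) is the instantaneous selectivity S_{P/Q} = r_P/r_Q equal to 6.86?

S_{P/Q} = (k₁/k₂)·C_A ⇒ C_A = S·k₂/k₁.
= 6.86×0.826/0.266 = 21.3 mol·L⁻¹.

21.3 mol·L⁻¹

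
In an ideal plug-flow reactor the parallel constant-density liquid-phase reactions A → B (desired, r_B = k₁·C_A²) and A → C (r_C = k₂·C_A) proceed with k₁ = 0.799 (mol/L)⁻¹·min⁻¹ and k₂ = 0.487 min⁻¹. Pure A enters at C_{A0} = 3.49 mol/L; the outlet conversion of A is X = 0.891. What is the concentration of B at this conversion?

2.24 mol/L

C_A = C_{A0}(1−X) = 0.3804 mol/L.
Along a PFR/batch, dC_C/dC_A = −r_C/(r_B+r_C) = −k₂/(k₂+k₁·C_A).
Integrating from C_{A0} to C_A: C_C = (0.487/0.799)·ln[(0.487+0.799·3.49)/(0.487+0.799·0.380)] = 0.6095·ln(3.276/0.7909) = 0.8661 mol/L.
Then C_B = (C_{A0}−C_A) − C_C = 3.110 − 0.8661 = 2.243 mol/L.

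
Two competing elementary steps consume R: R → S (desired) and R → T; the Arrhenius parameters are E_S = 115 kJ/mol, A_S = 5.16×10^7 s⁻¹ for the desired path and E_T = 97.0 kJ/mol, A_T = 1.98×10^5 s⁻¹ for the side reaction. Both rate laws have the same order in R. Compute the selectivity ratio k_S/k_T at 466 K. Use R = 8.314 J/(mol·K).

With equal orders, S_{S/T} = k_S/k_T = (A_S/A_T)·exp[(E_T−E_S)/(RT)].
(E_T−E_S)/(RT) = (97.0−115)×10³/(8.314×466) = -18000/3874 = -4.646.
k_S/k_T = (5.16×10^7/1.98×10^5)·exp(-4.646) = 260.6 × 0.009600 = 2.50.

2.50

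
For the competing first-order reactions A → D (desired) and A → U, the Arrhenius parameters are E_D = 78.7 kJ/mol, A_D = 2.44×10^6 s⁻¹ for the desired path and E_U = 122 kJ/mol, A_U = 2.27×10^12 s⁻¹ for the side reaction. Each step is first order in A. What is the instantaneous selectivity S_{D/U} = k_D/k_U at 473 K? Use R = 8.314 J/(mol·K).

0.0651

With equal orders, S_{D/U} = k_D/k_U = (A_D/A_U)·exp[(E_U−E_D)/(RT)].
(E_U−E_D)/(RT) = (122−78.7)×10³/(8.314×473) = 43300/3933 = 11.01.
k_D/k_U = (2.44×10^6/2.27×10^12)·exp(11.01) = 1.075×10^-6 × 60521 = 0.0651.
Since E_D < E_U, lowering the temperature improves selectivity toward D.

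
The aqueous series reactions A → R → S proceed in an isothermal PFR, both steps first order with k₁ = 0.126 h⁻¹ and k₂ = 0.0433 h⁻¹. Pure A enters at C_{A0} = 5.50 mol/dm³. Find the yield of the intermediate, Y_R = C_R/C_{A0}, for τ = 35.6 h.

0.309

The intermediate concentration in a first-order A→B→C sequence is C_R = k₁C_{A0}(e^(−k₁τ) − e^(−k₂τ))/(k₂−k₁).
e^(−k₁τ) = e^(−0.126×35.6) = e^(−4.486) = 0.01127; e^(−k₂τ) = e^(−1.541) = 0.2141.
C_R = 0.126×5.50/(0.0433−0.126) × (0.01127−0.2141) = (-8.380)×(-0.2028) = 1.699 mol/dm³.
Y_R = C_R/C_{A0} = 1.699/5.50 = 0.309.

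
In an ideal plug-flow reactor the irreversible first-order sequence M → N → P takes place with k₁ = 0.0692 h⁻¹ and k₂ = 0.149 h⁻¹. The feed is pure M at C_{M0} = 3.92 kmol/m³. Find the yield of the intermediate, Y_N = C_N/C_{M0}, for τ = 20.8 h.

For first-order series with pure M initially, C_N(τ) = k₁C_{M0}/(k₂−k₁)·(e^(−k₁τ) − e^(−k₂τ)).
e^(−k₁τ) = e^(−0.0692×20.8) = e^(−1.439) = 0.2371; e^(−k₂τ) = e^(−3.099) = 0.04509.
C_N = 0.0692×3.92/(0.149−0.0692) × (0.2371−0.04509) = 3.399×0.1920 = 0.6526 kmol/m³.
Y_N = C_N/C_{M0} = 0.6526/3.92 = 0.166.

0.166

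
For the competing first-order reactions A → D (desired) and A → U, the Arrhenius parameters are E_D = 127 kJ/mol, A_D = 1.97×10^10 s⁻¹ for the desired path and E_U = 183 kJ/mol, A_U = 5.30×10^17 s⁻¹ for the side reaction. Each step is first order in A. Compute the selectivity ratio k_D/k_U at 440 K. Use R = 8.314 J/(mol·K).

With equal orders, S_{D/U} = k_D/k_U = (A_D/A_U)·exp[(E_U−E_D)/(RT)].
(E_U−E_D)/(RT) = (183−127)×10³/(8.314×440) = 56000/3658 = 15.31.
k_D/k_U = (1.97×10^10/5.30×10^17)·exp(15.31) = 3.717×10^-8 × 4.449×10^6 = 0.165.

0.165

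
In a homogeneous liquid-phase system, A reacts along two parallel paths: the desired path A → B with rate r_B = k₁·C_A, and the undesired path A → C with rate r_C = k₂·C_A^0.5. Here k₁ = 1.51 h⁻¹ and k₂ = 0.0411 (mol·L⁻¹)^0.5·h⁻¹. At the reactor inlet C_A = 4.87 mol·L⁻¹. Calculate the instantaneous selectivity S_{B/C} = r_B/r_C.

S_{B/C} = r_B/r_C = (k₁·C_A)/(k₂·C_A^0.5) = (k₁/k₂)·C_A^0.5.
= (1.51×4.870) / (0.0411×4.870^0.5) = 7.354/0.09070 = 81.1.

81.1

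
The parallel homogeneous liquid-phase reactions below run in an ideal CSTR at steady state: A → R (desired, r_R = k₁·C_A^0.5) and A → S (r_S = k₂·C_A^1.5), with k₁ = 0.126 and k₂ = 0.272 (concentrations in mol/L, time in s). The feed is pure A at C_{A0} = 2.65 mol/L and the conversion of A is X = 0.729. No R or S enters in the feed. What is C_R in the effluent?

0.758 mol/L

Exit C_A = C_{A0}(1−X) = 2.65×0.271 = 0.7182 mol/L.
In a CSTR the entire volume is at exit conditions, so r_R = 0.126×0.7182^0.5 = 0.1068 and r_S = 0.272×0.7182^1.5 = 0.1655.
Fraction of consumed A going to R: r_R/(r_R+r_S) = 0.3921.
C_R = 0.3921·C_{A0}·X = 0.3921×2.65×0.729 = 0.758 mol/L.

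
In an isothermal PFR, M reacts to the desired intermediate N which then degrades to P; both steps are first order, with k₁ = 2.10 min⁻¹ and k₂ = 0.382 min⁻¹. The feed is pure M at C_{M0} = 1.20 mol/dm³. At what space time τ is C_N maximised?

For first-order series the maximum of C_N occurs at τ_opt = ln(k₂/k₁)/(k₂−k₁).
= ln(0.382/2.10)/(0.382−2.10) = ln(0.1819)/-1.718 = -1.704/-1.718 = 0.992 min.

0.992 min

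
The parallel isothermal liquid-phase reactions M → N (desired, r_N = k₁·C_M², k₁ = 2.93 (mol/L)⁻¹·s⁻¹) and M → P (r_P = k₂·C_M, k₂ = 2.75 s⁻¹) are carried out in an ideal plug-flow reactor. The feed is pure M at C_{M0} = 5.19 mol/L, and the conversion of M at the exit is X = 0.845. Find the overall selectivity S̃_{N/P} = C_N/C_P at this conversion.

C_M = C_{M0}(1−X) = 0.8045 mol/L.
Along a PFR/batch, dC_P/dC_M = −r_P/(r_N+r_P) = −k₂/(k₂+k₁·C_M).
Integrating from C_{M0} to C_M: C_P = (2.75/2.93)·ln[(2.75+2.93·5.19)/(2.75+2.93·0.804)] = 0.9386·ln(17.96/5.107) = 1.180 mol/L.
Then C_N = (C_{M0}−C_M) − C_P = 4.386 − 1.180 = 3.205 mol/L.
S̃_{N/P} = C_N/C_P = 3.205/1.180 = 2.72.

2.72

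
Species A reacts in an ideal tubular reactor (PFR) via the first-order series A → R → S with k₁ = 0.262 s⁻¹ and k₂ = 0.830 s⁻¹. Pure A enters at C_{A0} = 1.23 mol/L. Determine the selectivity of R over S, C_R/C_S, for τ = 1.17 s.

1.66

The intermediate concentration in a first-order A→B→C sequence is C_R = k₁C_{A0}(e^(−k₁τ) − e^(−k₂τ))/(k₂−k₁).
e^(−k₁τ) = e^(−0.262×1.17) = e^(−0.3065) = 0.7360; e^(−k₂τ) = e^(−0.9711) = 0.3787.
C_R = 0.262×1.23/(0.830−0.262) × (0.7360−0.3787) = 0.5674×0.3573 = 0.2027 mol/L.
C_A = C_{A0}e^(−k₁τ) = 0.9053 mol/L, so C_S = C_{A0}−C_A−C_R = 0.1220 mol/L; C_R/C_S = 1.66.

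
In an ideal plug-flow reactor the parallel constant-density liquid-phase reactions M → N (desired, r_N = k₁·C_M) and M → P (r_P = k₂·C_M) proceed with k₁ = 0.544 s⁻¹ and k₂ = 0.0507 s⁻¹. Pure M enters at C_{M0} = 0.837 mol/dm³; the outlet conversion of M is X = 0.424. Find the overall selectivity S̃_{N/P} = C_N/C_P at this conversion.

C_M = C_{M0}(1−X) = 0.4821 mol/dm³.
Both paths are first order in M, so the instantaneous fraction to N is constant: dC_N/d(−C_M) = k₁/(k₁+k₂) = 0.9147.
C_N = 0.9147·(C_{M0}−C_M) = 0.9147×0.3549 = 0.325 mol/dm³.
C_P = (C_{M0}−C_M)−C_N = 0.03026 mol/dm³; S̃_{N/P} = 0.3246/0.03026 = 10.7.

10.7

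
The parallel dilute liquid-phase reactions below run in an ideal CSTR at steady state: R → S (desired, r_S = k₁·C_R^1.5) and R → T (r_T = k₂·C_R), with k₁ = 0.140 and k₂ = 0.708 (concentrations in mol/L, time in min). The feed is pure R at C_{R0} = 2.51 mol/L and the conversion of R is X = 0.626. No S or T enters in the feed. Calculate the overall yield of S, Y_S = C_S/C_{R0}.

0.101

Exit C_R = C_{R0}(1−X) = 2.51×0.374 = 0.9387 mol/L.
A CSTR operates uniformly at the exit composition, giving r_S = 0.1273 and r_T = 0.6646 (each k·C_R^n at C_R = 0.9387).
Fraction of consumed R going to S: r_S/(r_S+r_T) = 0.1608.
C_S = 0.1608·C_{R0}·X = 0.1608×2.51×0.626 = 0.253 mol/L; Y_S = C_S/C_{R0} = 0.101.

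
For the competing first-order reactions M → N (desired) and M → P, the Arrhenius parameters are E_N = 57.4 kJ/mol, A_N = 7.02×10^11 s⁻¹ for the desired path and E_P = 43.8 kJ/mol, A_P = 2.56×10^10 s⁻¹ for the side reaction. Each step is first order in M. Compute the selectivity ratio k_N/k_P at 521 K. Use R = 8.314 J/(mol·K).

Since both paths have the same order in M, the concentration cancels and S_{N/P} = k_N/k_P = (A_N/A_P)·exp[(E_P−E_N)/(RT)].
(E_P−E_N)/(RT) = (43.8−57.4)×10³/(8.314×521) = -13600/4332 = -3.140.
k_N/k_P = (7.02×10^11/2.56×10^10)·exp(-3.140) = 27.42 × 0.04329 = 1.19.
Since E_N > E_P, raising the temperature improves selectivity toward N.

1.19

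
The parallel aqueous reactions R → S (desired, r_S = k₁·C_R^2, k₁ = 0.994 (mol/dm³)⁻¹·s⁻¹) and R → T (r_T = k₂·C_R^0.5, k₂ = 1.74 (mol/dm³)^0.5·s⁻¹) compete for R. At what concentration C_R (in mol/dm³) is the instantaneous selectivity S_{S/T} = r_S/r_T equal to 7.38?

5.51 mol/dm³

S_{S/T} = (k₁/k₂)·C_R^1.5 ⇒ C_R = (S·k₂/k₁)^(1/1.5).
= (7.38×1.74/0.994)^(0.6667) = (12.92)^(0.6667) = 5.51 mol/dm³.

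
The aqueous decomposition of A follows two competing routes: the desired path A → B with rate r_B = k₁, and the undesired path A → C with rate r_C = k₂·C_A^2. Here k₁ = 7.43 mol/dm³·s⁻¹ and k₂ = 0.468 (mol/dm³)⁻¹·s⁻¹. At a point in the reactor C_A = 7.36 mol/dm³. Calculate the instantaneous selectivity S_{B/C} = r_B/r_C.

S_{B/C} = r_B/r_C = (k₁)/(k₂·C_A^2) = (k₁/k₂)·C_A^-2.
= (7.43) / (0.468×7.360^2) = 7.430/25.35 = 0.293.
The undesired path is higher order in A, so low C_A (CSTR or dilute feed) favours B.

0.293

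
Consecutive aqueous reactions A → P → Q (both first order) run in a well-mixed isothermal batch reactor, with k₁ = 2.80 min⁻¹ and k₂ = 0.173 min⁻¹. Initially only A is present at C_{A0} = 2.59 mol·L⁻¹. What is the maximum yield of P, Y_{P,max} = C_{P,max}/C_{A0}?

0.832

For a first-order series the maximum intermediate yield is C_{P,max}/C_{A0} = (k₁/k₂)^[k₂/(k₂−k₁)].
= (2.80/0.173)^(0.173/(0.173−2.80)) = (16.18)^(-0.06585) = 0.8325.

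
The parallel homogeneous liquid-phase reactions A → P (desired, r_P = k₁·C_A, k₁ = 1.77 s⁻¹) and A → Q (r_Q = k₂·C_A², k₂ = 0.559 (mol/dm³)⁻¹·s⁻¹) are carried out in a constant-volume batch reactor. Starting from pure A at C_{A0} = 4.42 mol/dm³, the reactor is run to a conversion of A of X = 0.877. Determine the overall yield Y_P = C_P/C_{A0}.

0.512

C_A = C_{A0}(1−X) = 0.5437 mol/dm³.
Along a PFR/batch, dC_P/dC_A = −r_P/(r_P+r_Q) = −k₁/(k₁+k₂·C_A).
Integrating from C_{A0} to C_A: C_P = (1.77/0.559)·ln[(1.77+0.559·4.42)/(1.77+0.559·0.544)] = 3.166·ln(4.241/2.074) = 2.265 mol/dm³.
Y_P = C_P/C_{A0} = 2.265/4.42 = 0.512.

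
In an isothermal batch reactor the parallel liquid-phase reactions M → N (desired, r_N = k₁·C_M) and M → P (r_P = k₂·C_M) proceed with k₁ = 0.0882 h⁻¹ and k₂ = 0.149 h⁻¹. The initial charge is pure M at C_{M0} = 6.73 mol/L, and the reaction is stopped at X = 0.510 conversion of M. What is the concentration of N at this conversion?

1.28 mol/L

C_M = C_{M0}(1−X) = 3.298 mol/L.
Both paths are first order in M, so the instantaneous fraction to N is constant: dC_N/d(−C_M) = k₁/(k₁+k₂) = 0.3718.
C_N = 0.3718·(C_{M0}−C_M) = 0.3718×3.432 = 1.28 mol/L.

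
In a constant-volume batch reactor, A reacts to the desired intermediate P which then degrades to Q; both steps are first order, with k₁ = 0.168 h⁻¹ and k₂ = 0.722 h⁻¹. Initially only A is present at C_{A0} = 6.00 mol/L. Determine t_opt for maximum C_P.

2.63 h

Setting dC_P/dt = 0 gives t_opt = ln(k₂/k₁)/(k₂−k₁).
= ln(0.722/0.168)/(0.722−0.168) = ln(4.298)/0.5540 = 1.458/0.5540 = 2.63 h.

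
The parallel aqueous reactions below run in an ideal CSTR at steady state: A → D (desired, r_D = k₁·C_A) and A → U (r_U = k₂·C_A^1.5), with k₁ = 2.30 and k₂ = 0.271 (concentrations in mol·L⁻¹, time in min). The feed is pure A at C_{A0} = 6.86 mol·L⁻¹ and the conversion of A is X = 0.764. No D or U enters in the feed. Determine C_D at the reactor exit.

4.56 mol·L⁻¹

Exit C_A = C_{A0}(1−X) = 6.86×0.236 = 1.619 mol·L⁻¹.
In a CSTR the entire volume is at exit conditions, so r_D = 2.30×1.619 = 3.724 and r_U = 0.271×1.619^1.5 = 0.5582.
Fraction of consumed A going to D: r_D/(r_D+r_U) = 0.8696.
C_D = 0.8696·C_{A0}·X = 0.8696×6.86×0.764 = 4.56 mol·L⁻¹.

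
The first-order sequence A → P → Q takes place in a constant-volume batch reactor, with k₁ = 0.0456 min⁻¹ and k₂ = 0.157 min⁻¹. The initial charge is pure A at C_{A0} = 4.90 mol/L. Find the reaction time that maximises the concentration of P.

11.1 min

Setting dC_P/dt = 0 gives t_opt = ln(k₂/k₁)/(k₂−k₁).
= ln(0.157/0.0456)/(0.157−0.0456) = ln(3.443)/0.1114 = 1.236/0.1114 = 11.1 min.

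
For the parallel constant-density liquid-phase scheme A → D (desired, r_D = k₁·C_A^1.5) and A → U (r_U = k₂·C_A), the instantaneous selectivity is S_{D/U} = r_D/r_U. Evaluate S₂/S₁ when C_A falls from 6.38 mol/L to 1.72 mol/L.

0.519

S_{D/U} = (k₁/k₂)·C_A^0.5, so S₂/S₁ = (C_{A,2}/C_{A,1})^0.5.
= (1.72/6.38)^0.5 = (0.2696)^0.5 = 0.519.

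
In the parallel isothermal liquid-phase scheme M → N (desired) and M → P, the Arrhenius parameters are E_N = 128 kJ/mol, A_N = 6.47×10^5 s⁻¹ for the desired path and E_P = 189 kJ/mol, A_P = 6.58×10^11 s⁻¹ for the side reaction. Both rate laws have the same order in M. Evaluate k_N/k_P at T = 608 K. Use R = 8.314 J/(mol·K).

0.171

k_N/k_P = (A_N/A_P)·exp[−(E_N−E_P)/(RT)] = (A_N/A_P)·exp[(E_P−E_N)/(RT)].
(E_P−E_N)/(RT) = (189−128)×10³/(8.314×608) = 61000/5055 = 12.07.
k_N/k_P = (6.47×10^5/6.58×10^11)·exp(12.07) = 9.833×10^-7 × 1.741×10^5 = 0.171.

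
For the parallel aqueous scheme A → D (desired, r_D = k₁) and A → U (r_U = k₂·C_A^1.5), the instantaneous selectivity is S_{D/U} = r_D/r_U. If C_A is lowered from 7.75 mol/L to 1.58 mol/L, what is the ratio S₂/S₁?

10.9

S_{D/U} = (k₁/k₂)·C_A^-1.5, so S₂/S₁ = (C_{A,2}/C_{A,1})^-1.5.
= (1.58/7.75)^(-1.5) = (0.2039)^(-1.5) = 10.9.
Selectivity toward D rises as C_A falls — low-concentration operation is favoured.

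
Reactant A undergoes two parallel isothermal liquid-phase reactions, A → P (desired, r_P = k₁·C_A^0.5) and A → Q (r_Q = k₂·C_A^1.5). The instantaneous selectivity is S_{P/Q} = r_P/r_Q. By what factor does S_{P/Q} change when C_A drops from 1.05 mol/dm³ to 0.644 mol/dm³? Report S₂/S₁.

S_{P/Q} = (k₁/k₂)·C_A⁻¹, so S₂/S₁ = (C_{A,2}/C_{A,1})⁻¹.
= 1.05/0.644 = 1.63.

1.63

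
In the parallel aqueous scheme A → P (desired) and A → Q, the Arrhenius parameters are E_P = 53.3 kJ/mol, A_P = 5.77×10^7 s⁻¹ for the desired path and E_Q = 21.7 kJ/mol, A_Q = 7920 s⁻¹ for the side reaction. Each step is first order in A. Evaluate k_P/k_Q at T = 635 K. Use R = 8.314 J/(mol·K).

18.3

k_P/k_Q = (A_P/A_Q)·exp[−(E_P−E_Q)/(RT)] = (A_P/A_Q)·exp[(E_Q−E_P)/(RT)].
(E_Q−E_P)/(RT) = (21.7−53.3)×10³/(8.314×635) = -31600/5279 = -5.986.
k_P/k_Q = (5.77×10^7/7920)·exp(-5.986) = 7285 × 0.002515 = 18.3.
Since E_P > E_Q, raising the temperature improves selectivity toward P.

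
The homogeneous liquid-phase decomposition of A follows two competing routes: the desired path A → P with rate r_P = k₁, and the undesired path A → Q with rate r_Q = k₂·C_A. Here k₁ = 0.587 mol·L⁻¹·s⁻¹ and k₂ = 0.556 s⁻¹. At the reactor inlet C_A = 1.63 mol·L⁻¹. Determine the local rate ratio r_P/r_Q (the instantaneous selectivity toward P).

0.648

S_{P/Q} = r_P/r_Q = (k₁)/(k₂·C_A) = (k₁/k₂)·C_A⁻¹.
= (0.587) / (0.556×1.630) = 0.5870/0.9063 = 0.648.
The undesired path is higher order in A, so low C_A (CSTR or dilute feed) favours P.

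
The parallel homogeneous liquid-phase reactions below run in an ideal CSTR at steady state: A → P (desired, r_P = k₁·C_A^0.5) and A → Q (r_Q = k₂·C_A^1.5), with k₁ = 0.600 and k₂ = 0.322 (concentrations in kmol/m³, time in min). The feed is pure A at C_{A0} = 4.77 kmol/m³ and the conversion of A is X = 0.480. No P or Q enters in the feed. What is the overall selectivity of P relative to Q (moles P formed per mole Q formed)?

Exit C_A = C_{A0}(1−X) = 4.77×0.520 = 2.480 kmol/m³.
In a CSTR the entire volume is at exit conditions, so r_P = 0.600×2.480^0.5 = 0.9450 and r_Q = 0.322×2.480^1.5 = 1.258.
Overall selectivity = C_P/C_Q = r_Pτ/(r_Qτ) = r_P/r_Q = 0.751.

0.751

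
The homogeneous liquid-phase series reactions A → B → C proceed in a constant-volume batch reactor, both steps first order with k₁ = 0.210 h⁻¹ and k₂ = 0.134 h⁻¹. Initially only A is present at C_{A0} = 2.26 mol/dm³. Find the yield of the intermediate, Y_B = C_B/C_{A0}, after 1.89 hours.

0.287

For first-order series with pure A initially, C_B(t) = k₁C_{A0}/(k₂−k₁)·(e^(−k₁t) − e^(−k₂t)).
e^(−k₁t) = e^(−0.210×1.89) = e^(−0.3969) = 0.6724; e^(−k₂t) = e^(−0.2533) = 0.7763.
C_B = 0.210×2.26/(0.134−0.210) × (0.6724−0.7763) = (-6.245)×(-0.1039) = 0.6486 mol/dm³.
Y_B = C_B/C_{A0} = 0.6486/2.26 = 0.287.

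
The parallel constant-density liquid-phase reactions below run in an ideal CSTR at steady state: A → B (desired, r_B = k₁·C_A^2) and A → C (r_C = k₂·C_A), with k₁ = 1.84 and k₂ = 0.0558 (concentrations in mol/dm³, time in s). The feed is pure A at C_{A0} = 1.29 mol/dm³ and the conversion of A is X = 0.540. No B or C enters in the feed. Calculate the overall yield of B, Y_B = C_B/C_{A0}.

Exit C_A = C_{A0}(1−X) = 1.29×0.460 = 0.5934 mol/dm³.
A CSTR operates uniformly at the exit composition, giving r_B = 0.6479 and r_C = 0.03311 (each k·C_A^n at C_A = 0.5934).
Fraction of consumed A going to B: r_B/(r_B+r_C) = 0.9514.
C_B = 0.9514·C_{A0}·X = 0.9514×1.29×0.540 = 0.663 mol/dm³; Y_B = C_B/C_{A0} = 0.514.

0.514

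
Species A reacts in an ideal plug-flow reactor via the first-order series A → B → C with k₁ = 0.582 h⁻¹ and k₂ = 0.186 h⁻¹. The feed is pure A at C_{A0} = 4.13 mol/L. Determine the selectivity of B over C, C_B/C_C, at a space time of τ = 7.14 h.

0.593

Solving the coupled first-order balances gives C_B(τ) = [k₁/(k₂−k₁)]·C_{A0}·(e^(−k₁τ) − e^(−k₂τ)).
e^(−k₁τ) = e^(−0.582×7.14) = e^(−4.155) = 0.01568; e^(−k₂τ) = e^(−1.328) = 0.2650.
C_B = 0.582×4.13/(0.186−0.582) × (0.01568−0.2650) = (-6.070)×(-0.2493) = 1.513 mol/L.
C_A = C_{A0}e^(−k₁τ) = 0.06475 mol/L, so C_C = C_{A0}−C_A−C_B = 2.552 mol/L; C_B/C_C = 0.593.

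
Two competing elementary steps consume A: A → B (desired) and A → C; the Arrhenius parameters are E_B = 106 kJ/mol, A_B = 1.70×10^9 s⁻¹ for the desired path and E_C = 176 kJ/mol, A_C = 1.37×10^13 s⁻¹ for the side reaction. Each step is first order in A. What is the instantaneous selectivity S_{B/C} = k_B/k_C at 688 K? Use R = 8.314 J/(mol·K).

With equal orders, S_{B/C} = k_B/k_C = (A_B/A_C)·exp[(E_C−E_B)/(RT)].
(E_C−E_B)/(RT) = (176−106)×10³/(8.314×688) = 70000/5720 = 12.24.
k_B/k_C = (1.70×10^9/1.37×10^13)·exp(12.24) = 1.241×10^-4 × 2.064×10^5 = 25.6.

25.6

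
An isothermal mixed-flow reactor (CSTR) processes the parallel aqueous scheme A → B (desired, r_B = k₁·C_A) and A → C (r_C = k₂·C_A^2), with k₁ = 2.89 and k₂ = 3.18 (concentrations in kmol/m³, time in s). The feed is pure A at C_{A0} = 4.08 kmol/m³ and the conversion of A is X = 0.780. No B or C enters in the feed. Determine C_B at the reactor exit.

1.60 kmol/m³

Exit C_A = C_{A0}(1−X) = 4.08×0.220 = 0.8976 kmol/m³.
Rates in a CSTR are evaluated at the outlet concentration: r_B = 2.89×0.8976 = 2.594, r_C = 3.18×0.8976^2 = 2.562.
Fraction of consumed A going to B: r_B/(r_B+r_C) = 0.5031.
C_B = 0.5031·C_{A0}·X = 0.5031×4.08×0.780 = 1.60 kmol/m³.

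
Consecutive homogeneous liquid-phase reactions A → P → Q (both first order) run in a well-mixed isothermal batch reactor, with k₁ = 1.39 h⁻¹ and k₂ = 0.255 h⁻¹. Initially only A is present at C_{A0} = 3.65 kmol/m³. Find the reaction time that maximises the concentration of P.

1.49 h

For first-order series the maximum of C_P occurs at t_opt = ln(k₂/k₁)/(k₂−k₁).
= ln(0.255/1.39)/(0.255−1.39) = ln(0.1835)/-1.135 = -1.696/-1.135 = 1.49 h.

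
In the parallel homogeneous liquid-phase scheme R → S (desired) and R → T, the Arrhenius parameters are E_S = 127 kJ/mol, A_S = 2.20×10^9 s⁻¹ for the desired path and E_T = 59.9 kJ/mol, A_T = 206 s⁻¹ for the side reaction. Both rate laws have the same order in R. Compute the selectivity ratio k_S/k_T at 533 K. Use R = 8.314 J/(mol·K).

2.83

Since both paths have the same order in R, the concentration cancels and S_{S/T} = k_S/k_T = (A_S/A_T)·exp[(E_T−E_S)/(RT)].
(E_T−E_S)/(RT) = (59.9−127)×10³/(8.314×533) = -67100/4431 = -15.14.
k_S/k_T = (2.20×10^9/206)·exp(-15.14) = 1.068×10^7 × 2.654×10^-7 = 2.83.
Since E_S > E_T, raising the temperature improves selectivity toward S.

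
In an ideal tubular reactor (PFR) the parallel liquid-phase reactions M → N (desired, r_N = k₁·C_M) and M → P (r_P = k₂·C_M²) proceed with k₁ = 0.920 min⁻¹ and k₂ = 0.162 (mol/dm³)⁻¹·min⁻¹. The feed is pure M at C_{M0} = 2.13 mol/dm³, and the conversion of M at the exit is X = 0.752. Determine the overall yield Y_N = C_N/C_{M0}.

C_M = C_{M0}(1−X) = 0.5282 mol/dm³.
Along a PFR/batch, dC_N/dC_M = −r_N/(r_N+r_P) = −k₁/(k₁+k₂·C_M).
Integrating from C_{M0} to C_M: C_N = (0.920/0.162)·ln[(0.920+0.162·2.13)/(0.920+0.162·0.528)] = 5.679·ln(1.265/1.006) = 1.304 mol/dm³.
Y_N = C_N/C_{M0} = 1.304/2.13 = 0.612.

0.612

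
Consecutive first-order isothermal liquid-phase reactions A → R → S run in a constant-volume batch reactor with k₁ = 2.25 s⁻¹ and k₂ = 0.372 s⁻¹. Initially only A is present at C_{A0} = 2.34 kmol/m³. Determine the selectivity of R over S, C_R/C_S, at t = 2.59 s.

The intermediate concentration in a first-order A→B→C sequence is C_R = k₁C_{A0}(e^(−k₁t) − e^(−k₂t))/(k₂−k₁).
e^(−k₁t) = e^(−2.25×2.59) = e^(−5.827) = 0.002945; e^(−k₂t) = e^(−0.9635) = 0.3816.
C_R = 2.25×2.34/(0.372−2.25) × (0.002945−0.3816) = (-2.804)×(-0.3786) = 1.061 kmol/m³.
C_A = C_{A0}e^(−k₁t) = 0.006892 kmol/m³, so C_S = C_{A0}−C_A−C_R = 1.272 kmol/m³; C_R/C_S = 0.835.

0.835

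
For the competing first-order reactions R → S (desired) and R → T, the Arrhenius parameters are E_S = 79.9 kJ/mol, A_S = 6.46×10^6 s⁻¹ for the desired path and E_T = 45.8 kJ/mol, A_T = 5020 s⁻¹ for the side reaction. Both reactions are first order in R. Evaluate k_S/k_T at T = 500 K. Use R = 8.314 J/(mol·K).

0.352

With equal orders, S_{S/T} = k_S/k_T = (A_S/A_T)·exp[(E_T−E_S)/(RT)].
(E_T−E_S)/(RT) = (45.8−79.9)×10³/(8.314×500) = -34100/4157 = -8.203.
k_S/k_T = (6.46×10^6/5020)·exp(-8.203) = 1287 × 2.738×10^-4 = 0.352.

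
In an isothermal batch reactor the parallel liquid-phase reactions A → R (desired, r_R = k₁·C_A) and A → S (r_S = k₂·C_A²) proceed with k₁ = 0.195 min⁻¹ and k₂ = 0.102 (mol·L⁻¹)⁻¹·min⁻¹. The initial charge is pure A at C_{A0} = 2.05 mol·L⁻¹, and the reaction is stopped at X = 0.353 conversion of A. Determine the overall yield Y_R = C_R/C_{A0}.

0.188

C_A = C_{A0}(1−X) = 1.326 mol·L⁻¹.
Along a PFR/batch, dC_R/dC_A = −r_R/(r_R+r_S) = −k₁/(k₁+k₂·C_A).
Integrating from C_{A0} to C_A: C_R = (0.195/0.102)·ln[(0.195+0.102·2.05)/(0.195+0.102·1.33)] = 1.912·ln(0.4041/0.3303) = 0.3856 mol·L⁻¹.
Y_R = C_R/C_{A0} = 0.3856/2.05 = 0.188.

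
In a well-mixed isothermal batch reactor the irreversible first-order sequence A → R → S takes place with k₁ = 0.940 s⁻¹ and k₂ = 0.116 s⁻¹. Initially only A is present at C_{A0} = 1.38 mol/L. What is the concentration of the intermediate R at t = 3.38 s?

Solving the coupled first-order balances gives C_R(t) = [k₁/(k₂−k₁)]·C_{A0}·(e^(−k₁t) − e^(−k₂t)).
e^(−k₁t) = e^(−0.940×3.38) = e^(−3.177) = 0.04170; e^(−k₂t) = e^(−0.3921) = 0.6757.
C_R = 0.940×1.38/(0.116−0.940) × (0.04170−0.6757) = (-1.574)×(-0.6339) = 0.9980 mol/L.

0.998 mol/L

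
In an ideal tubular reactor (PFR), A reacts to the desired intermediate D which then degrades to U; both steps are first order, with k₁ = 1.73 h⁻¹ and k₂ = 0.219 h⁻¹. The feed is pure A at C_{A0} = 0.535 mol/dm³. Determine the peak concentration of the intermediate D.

0.397 mol/dm³

At the optimum, C_{D,max}/C_{A0} = (k₁/k₂)^[k₂/(k₂−k₁)].
= (1.73/0.219)^(0.219/(0.219−1.73)) = (7.900)^(-0.1449) = 0.7411.
C_{D,max} = 0.7411×0.535 = 0.397 mol/dm³.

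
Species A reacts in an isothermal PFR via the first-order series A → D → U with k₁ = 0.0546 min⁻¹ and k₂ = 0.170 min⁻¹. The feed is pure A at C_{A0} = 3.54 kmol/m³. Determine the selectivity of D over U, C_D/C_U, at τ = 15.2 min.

For first-order series with pure A initially, C_D(τ) = k₁C_{A0}/(k₂−k₁)·(e^(−k₁τ) − e^(−k₂τ)).
e^(−k₁τ) = e^(−0.0546×15.2) = e^(−0.8299) = 0.4361; e^(−k₂τ) = e^(−2.584) = 0.07547.
C_D = 0.0546×3.54/(0.170−0.0546) × (0.4361−0.07547) = 1.675×0.3606 = 0.6040 kmol/m³.
C_A = C_{A0}e^(−k₁τ) = 1.544 kmol/m³, so C_U = C_{A0}−C_A−C_D = 1.392 kmol/m³; C_D/C_U = 0.434.

0.434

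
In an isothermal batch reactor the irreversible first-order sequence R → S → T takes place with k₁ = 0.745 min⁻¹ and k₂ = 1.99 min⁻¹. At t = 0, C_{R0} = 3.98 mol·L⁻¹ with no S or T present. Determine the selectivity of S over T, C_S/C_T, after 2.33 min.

0.138

For first-order series with pure R initially, C_S(t) = k₁C_{R0}/(k₂−k₁)·(e^(−k₁t) − e^(−k₂t)).
e^(−k₁t) = e^(−0.745×2.33) = e^(−1.736) = 0.1763; e^(−k₂t) = e^(−4.637) = 0.009690.
C_S = 0.745×3.98/(1.99−0.745) × (0.1763−0.009690) = 2.382×0.1666 = 0.3967 mol·L⁻¹.
C_R = C_{R0}e^(−k₁t) = 0.7015 mol·L⁻¹, so C_T = C_{R0}−C_R−C_S = 2.882 mol·L⁻¹; C_S/C_T = 0.138.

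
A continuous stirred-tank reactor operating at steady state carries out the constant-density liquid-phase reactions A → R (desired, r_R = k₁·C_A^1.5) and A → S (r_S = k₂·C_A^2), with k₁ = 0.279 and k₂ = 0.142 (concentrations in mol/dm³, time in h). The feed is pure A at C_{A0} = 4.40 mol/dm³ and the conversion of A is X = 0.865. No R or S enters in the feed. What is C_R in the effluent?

Exit C_A = C_{A0}(1−X) = 4.40×0.135 = 0.5940 mol/dm³.
A CSTR operates uniformly at the exit composition, giving r_R = 0.1277 and r_S = 0.05010 (each k·C_A^n at C_A = 0.5940).
Fraction of consumed A going to R: r_R/(r_R+r_S) = 0.7183.
C_R = 0.7183·C_{A0}·X = 0.7183×4.40×0.865 = 2.73 mol/dm³.

2.73 mol/dm³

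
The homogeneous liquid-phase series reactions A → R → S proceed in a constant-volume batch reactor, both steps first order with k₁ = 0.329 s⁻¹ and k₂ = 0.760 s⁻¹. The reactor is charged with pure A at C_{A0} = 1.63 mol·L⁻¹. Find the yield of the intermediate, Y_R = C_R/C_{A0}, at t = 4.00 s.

0.168

For first-order series with pure A initially, C_R(t) = k₁C_{A0}/(k₂−k₁)·(e^(−k₁t) − e^(−k₂t)).
e^(−k₁t) = e^(−0.329×4.00) = e^(−1.316) = 0.2682; e^(−k₂t) = e^(−3.040) = 0.04783.
C_R = 0.329×1.63/(0.760−0.329) × (0.2682−0.04783) = 1.244×0.2204 = 0.2742 mol·L⁻¹.
Y_R = C_R/C_{A0} = 0.2742/1.63 = 0.168.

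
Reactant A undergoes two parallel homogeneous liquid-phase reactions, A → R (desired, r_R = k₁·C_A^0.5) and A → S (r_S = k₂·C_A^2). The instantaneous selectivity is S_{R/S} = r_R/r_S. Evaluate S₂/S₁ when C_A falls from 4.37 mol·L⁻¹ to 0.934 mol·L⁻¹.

10.1

S_{R/S} = (k₁/k₂)·C_A^-1.5, so S₂/S₁ = (C_{A,2}/C_{A,1})^-1.5.
= (0.934/4.37)^(-1.5) = (0.2137)^(-1.5) = 10.1.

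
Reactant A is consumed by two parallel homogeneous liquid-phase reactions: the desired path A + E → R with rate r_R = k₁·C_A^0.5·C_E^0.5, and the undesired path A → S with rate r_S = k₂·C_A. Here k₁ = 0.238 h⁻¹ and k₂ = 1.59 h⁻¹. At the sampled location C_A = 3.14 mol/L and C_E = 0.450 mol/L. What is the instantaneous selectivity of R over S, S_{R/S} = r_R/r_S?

0.0567

S_{R/S} = r_R/r_S = (k₁·C_A^0.5·C_E^0.5)/(k₂·C_A) = (k₁/k₂)·C_A^-0.5·C_E^0.5.
= (0.238×3.140^0.5×0.4500^0.5) / (1.59×3.140) = 0.2829/4.993 = 0.0567.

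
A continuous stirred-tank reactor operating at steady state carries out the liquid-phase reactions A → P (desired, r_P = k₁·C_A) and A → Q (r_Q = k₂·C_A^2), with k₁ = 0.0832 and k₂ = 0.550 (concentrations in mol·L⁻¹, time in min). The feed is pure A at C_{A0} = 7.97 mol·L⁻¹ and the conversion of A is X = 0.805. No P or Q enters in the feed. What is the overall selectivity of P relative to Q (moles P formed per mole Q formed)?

Exit C_A = C_{A0}(1−X) = 7.97×0.195 = 1.554 mol·L⁻¹.
Rates in a CSTR are evaluated at the outlet concentration: r_P = 0.0832×1.554 = 0.1293, r_Q = 0.550×1.554^2 = 1.328.
Overall selectivity = C_P/C_Q = r_Pτ/(r_Qτ) = r_P/r_Q = 0.0973.

0.0973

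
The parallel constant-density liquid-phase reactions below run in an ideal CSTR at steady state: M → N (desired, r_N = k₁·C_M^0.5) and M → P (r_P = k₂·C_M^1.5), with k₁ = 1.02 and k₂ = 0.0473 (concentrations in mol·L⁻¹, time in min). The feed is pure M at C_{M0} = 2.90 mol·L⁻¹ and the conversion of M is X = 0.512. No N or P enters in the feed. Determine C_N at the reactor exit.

1.39 mol·L⁻¹

Exit C_M = C_{M0}(1−X) = 2.90×0.488 = 1.415 mol·L⁻¹.
Rates in a CSTR are evaluated at the outlet concentration: r_N = 1.02×1.415^0.5 = 1.213, r_P = 0.0473×1.415^1.5 = 0.07963.
Fraction of consumed M going to N: r_N/(r_N+r_P) = 0.9384.
C_N = 0.9384·C_{M0}·X = 0.9384×2.90×0.512 = 1.39 mol·L⁻¹.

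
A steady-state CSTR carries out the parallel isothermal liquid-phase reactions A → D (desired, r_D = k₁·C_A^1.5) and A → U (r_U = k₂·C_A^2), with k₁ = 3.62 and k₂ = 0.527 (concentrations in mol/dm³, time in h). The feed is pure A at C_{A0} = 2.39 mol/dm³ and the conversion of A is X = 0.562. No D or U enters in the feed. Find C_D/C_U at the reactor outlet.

6.71

Exit C_A = C_{A0}(1−X) = 2.39×0.438 = 1.047 mol/dm³.
Rates in a CSTR are evaluated at the outlet concentration: r_D = 3.62×1.047^1.5 = 3.877, r_U = 0.527×1.047^2 = 0.5775.
Overall selectivity = C_D/C_U = r_Dτ/(r_Uτ) = r_D/r_U = 6.71.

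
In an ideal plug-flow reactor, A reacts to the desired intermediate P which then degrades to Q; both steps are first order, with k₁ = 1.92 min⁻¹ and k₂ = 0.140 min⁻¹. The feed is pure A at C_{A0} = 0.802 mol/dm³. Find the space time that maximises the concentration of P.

For first-order series the maximum of C_P occurs at τ_opt = ln(k₂/k₁)/(k₂−k₁).
= ln(0.140/1.92)/(0.140−1.92) = ln(0.07292)/-1.780 = -2.618/-1.780 = 1.47 min.

1.47 min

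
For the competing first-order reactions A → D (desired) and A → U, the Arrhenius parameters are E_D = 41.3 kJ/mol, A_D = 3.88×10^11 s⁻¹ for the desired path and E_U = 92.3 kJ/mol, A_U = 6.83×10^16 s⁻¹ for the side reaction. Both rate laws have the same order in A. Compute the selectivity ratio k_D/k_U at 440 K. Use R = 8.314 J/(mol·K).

6.44

With equal orders, S_{D/U} = k_D/k_U = (A_D/A_U)·exp[(E_U−E_D)/(RT)].
(E_U−E_D)/(RT) = (92.3−41.3)×10³/(8.314×440) = 51000/3658 = 13.94.
k_D/k_U = (3.88×10^11/6.83×10^16)·exp(13.94) = 5.681×10^-6 × 1.134×10^6 = 6.44.
Since E_D < E_U, lowering the temperature improves selectivity toward D.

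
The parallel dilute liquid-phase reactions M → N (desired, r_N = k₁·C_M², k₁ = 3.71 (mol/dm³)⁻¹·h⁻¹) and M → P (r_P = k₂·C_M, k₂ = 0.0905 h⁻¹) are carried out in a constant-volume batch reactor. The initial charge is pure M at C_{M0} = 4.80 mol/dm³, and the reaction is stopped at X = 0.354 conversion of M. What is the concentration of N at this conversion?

1.69 mol/dm³

C_M = C_{M0}(1−X) = 3.101 mol/dm³.
Along a PFR/batch, dC_P/dC_M = −r_P/(r_N+r_P) = −k₂/(k₂+k₁·C_M).
Integrating from C_{M0} to C_M: C_P = (0.0905/3.71)·ln[(0.0905+3.71·4.80)/(0.0905+3.71·3.10)] = 0.02439·ln(17.90/11.59) = 0.01059 mol/dm³.
Then C_N = (C_{M0}−C_M) − C_P = 1.699 − 0.01059 = 1.689 mol/dm³.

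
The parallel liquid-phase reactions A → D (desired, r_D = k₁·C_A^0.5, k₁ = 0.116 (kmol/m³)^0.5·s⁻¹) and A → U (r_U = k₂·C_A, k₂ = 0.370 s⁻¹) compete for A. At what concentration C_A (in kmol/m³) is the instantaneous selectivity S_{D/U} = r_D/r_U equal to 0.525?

S_{D/U} = (k₁/k₂)·C_A^-0.5 ⇒ C_A = (S·k₂/k₁)^(-2).
= (0.525×0.370/0.116)^(-2) = (1.675)^(-2) = 0.357 kmol/m³.

0.357 kmol/m³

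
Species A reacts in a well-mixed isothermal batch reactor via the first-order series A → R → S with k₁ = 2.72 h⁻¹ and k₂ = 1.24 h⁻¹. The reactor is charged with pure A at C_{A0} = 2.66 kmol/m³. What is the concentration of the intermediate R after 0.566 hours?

1.37 kmol/m³

The intermediate concentration in a first-order A→B→C sequence is C_R = k₁C_{A0}(e^(−k₁t) − e^(−k₂t))/(k₂−k₁).
e^(−k₁t) = e^(−2.72×0.566) = e^(−1.540) = 0.2145; e^(−k₂t) = e^(−0.7018) = 0.4957.
C_R = 2.72×2.66/(1.24−2.72) × (0.2145−0.4957) = (-4.889)×(-0.2812) = 1.375 kmol/m³.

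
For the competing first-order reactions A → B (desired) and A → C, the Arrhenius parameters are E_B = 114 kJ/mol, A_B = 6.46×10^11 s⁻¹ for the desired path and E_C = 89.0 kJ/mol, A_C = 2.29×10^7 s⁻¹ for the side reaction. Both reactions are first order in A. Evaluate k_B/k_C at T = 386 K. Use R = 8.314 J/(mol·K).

11.7

Since both paths have the same order in A, the concentration cancels and S_{B/C} = k_B/k_C = (A_B/A_C)·exp[(E_C−E_B)/(RT)].
(E_C−E_B)/(RT) = (89.0−114)×10³/(8.314×386) = -25000/3209 = -7.790.
k_B/k_C = (6.46×10^11/2.29×10^7)·exp(-7.790) = 28210 × 4.138×10^-4 = 11.7.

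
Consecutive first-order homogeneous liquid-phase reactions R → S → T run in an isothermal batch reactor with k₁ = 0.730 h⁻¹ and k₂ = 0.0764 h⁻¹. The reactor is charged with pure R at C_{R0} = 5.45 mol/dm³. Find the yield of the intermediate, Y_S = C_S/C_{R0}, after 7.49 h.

The intermediate concentration in a first-order A→B→C sequence is C_S = k₁C_{R0}(e^(−k₁t) − e^(−k₂t))/(k₂−k₁).
e^(−k₁t) = e^(−0.730×7.49) = e^(−5.468) = 0.004221; e^(−k₂t) = e^(−0.5722) = 0.5643.
C_S = 0.730×5.45/(0.0764−0.730) × (0.004221−0.5643) = (-6.087)×(-0.5600) = 3.409 mol/dm³.
Y_S = C_S/C_{R0} = 3.409/5.45 = 0.626.

0.626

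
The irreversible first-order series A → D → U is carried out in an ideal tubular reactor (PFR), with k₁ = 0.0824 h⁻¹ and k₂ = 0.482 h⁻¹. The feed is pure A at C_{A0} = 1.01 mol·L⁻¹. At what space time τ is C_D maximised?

4.42 h

The intermediate peaks when r₁ = r₂, i.e. k₁e^(−k₁τ) = k₂e^(−k₂τ), giving τ_opt = ln(k₂/k₁)/(k₂−k₁).
= ln(0.482/0.0824)/(0.482−0.0824) = ln(5.850)/0.3996 = 1.766/0.3996 = 4.42 h.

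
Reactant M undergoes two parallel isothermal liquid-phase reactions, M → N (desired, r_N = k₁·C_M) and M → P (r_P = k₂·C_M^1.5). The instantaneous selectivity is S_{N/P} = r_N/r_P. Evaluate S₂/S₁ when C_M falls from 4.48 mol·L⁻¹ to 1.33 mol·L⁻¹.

1.84

S_{N/P} = (k₁/k₂)·C_M^-0.5, so S₂/S₁ = (C_{M,2}/C_{M,1})^-0.5.
= (1.33/4.48)^(-0.5) = (0.2969)^(-0.5) = 1.84.
Selectivity toward N rises as C_M falls — low-concentration operation is favoured.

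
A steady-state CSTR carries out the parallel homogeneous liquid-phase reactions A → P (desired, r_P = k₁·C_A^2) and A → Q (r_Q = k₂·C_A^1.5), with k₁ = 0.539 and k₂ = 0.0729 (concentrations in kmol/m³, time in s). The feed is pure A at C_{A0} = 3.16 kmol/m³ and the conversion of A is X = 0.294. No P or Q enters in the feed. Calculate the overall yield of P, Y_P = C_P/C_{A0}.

0.270

Exit C_A = C_{A0}(1−X) = 3.16×0.706 = 2.231 kmol/m³.
A CSTR operates uniformly at the exit composition, giving r_P = 2.683 and r_Q = 0.2429 (each k·C_A^n at C_A = 2.231).
Fraction of consumed A going to P: r_P/(r_P+r_Q) = 0.9170.
C_P = 0.9170·C_{A0}·X = 0.9170×3.16×0.294 = 0.852 kmol/m³; Y_P = C_P/C_{A0} = 0.270.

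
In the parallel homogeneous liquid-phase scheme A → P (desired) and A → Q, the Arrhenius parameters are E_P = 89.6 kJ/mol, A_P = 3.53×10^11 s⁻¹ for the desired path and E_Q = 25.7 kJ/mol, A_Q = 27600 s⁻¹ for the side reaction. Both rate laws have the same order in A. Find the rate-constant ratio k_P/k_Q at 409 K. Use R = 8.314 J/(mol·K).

k_P/k_Q = (A_P/A_Q)·exp[−(E_P−E_Q)/(RT)] = (A_P/A_Q)·exp[(E_Q−E_P)/(RT)].
(E_Q−E_P)/(RT) = (25.7−89.6)×10³/(8.314×409) = -63900/3400 = -18.79.
k_P/k_Q = (3.53×10^11/27600)·exp(-18.79) = 1.279×10^7 × 6.900×10^-9 = 0.0882.
Since E_P > E_Q, raising the temperature improves selectivity toward P.

0.0882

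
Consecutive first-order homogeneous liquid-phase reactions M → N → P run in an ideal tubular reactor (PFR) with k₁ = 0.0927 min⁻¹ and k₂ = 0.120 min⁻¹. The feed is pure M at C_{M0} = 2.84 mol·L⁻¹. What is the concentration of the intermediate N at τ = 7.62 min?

0.894 mol·L⁻¹

For first-order series with pure M initially, C_N(τ) = k₁C_{M0}/(k₂−k₁)·(e^(−k₁τ) − e^(−k₂τ)).
e^(−k₁τ) = e^(−0.0927×7.62) = e^(−0.7064) = 0.4934; e^(−k₂τ) = e^(−0.9144) = 0.4008.
C_N = 0.0927×2.84/(0.120−0.0927) × (0.4934−0.4008) = 9.644×0.09267 = 0.8937 mol·L⁻¹.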